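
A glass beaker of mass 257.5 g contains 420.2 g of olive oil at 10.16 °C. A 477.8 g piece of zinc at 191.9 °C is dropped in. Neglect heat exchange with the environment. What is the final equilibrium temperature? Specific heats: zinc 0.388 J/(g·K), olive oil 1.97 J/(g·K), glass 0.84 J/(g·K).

T_f = Σ m_i c_i T_i / Σ m_i c_i:
T_f = (185.39×191.9 + 827.79×10.16 + 216.3×10.16) / (185.39 + 827.79 + 216.3)
    = 46184 / 1229.5 ≈ 37.56 °C

T_f ≈ 37.6 °C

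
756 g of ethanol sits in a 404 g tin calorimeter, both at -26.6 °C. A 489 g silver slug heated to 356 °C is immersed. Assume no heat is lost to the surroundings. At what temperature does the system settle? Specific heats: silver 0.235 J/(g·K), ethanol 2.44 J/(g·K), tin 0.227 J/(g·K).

T_f ≈ -5.2 °C

Conservation of energy gives ΣQ = 0:
489·0.235·(T − 356) + 756·2.44·(T − (-26.6)) + 404·0.227·(T − (-26.6)) = 0
114.91(T − 356) + 1844.6(T − (-26.6)) + 91.71(T − (-26.6)) = 0
2051.3 T = -10597
T ≈ -5.17 °C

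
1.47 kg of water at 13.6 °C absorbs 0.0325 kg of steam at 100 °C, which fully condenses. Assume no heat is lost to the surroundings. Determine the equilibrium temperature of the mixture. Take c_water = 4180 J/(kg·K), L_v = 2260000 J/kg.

T_f ≈ 27.2 °C

Let T be the final temperature. ΣQ_i = 0:
latent heat released on condensation: 0.0325·2260000 = 73450; condensed water 100 °C→T: 135.85(T − 100); original water: 6144.6(T − 13.6)
6280.4 T = 73450 + 13585 + 83567 = 170602
T ≈ 27.16 °C, under the boiling point, so the assumption holds.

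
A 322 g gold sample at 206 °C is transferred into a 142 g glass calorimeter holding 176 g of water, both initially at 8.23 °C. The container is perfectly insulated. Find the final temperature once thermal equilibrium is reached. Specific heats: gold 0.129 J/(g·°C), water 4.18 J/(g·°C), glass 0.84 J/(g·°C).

T_f ≈ 17.4 °C

Setting the total heat transfer to zero:
322*0.129*(T − 206) + 176*4.18*(T − 8.23) + 142*0.84*(T − 8.23) = 0
41.54(T − 206) + 735.68(T − 8.23) + 119.28(T − 8.23) = 0
(41.54 + 735.68 + 119.28) T = 41.54*206 + 735.68*8.23 + 119.28*8.23
T = 15593 / 896.5 = 17.4 °C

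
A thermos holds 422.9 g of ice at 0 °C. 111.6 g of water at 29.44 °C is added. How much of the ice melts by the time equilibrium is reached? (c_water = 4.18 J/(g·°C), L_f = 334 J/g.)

m_melted ≈ 41.1 g

Water can give up m c ΔT = 111.6×4.18×29.44 = 13733 J before reaching 0 °C.
Fully melting the ice requires m_ice L_f = 422.9×334 = 141249 J.
Since 13733 < 141249 J, not all the ice melts; equilibrium is at 0 °C.
Mass melted = 13733/334 ≈ 41.12 g.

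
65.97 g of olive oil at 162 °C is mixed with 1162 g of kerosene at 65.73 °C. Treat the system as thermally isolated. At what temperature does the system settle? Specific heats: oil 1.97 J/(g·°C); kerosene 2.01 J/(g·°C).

T_f ≈ 70.8 °C

T_f = Σ m_i c_i T_i / Σ m_i c_i:
T_f = (129.96·162 + 2335.6·65.73) / (129.96 + 2335.6)
    = 174574 / 2465.6 ≈ 70.80 °C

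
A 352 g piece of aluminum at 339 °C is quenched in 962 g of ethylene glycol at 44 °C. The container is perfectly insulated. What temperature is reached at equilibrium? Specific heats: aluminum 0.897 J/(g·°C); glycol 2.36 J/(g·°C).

T_f ≈ 80.0 °C

Conservation of energy gives ΣQ = 0:
352·0.897·(T − 339) + 962·2.36·(T − 44) = 0
315.74(T − 339) + 2270.3(T − 44) = 0
(315.74 + 2270.3) T = 315.74·339 + 2270.3·44
T = 206931 / 2586.1 = 80 °C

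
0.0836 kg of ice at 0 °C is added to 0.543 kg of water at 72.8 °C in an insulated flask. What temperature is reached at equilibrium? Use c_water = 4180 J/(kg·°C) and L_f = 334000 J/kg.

Conservation of energy gives ΣQ = 0:
latent heat to melt: 0.0836·334000 = 27922; meltwater 0→T: 0.0836·4180·T = 349.45 T; water cools: 0.543·4180·(T − 72.8) = 2269.7(T − 72.8)
2619.2 T = 165237 − 27922 = 137315
T ≈ 52.43 °C. Since T > 0 °C, the all-ice-melts assumption holds.

T_f ≈ 52.4 °C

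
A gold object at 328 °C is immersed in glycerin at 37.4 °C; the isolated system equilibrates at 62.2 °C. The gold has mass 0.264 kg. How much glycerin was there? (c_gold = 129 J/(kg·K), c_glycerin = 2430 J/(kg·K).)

Net heat exchanged in the isolated system is zero:
0.264×129×(62.2 − 328) + m×2430×(62.2 − 37.4) = 0
60264 m = 9052.1
m = 9052.1/60264 ≈ 0.1502 kg

m ≈ 0.15 kg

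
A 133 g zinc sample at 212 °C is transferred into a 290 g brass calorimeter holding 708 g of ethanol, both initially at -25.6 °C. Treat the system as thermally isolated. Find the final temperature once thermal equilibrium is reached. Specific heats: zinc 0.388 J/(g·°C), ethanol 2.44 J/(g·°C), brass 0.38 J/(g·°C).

T_f ≈ -19.1 °C

Let T be the final temperature. ΣQ_i = 0:
133*0.388*(T − 212) + 708*2.44*(T − (-25.6)) + 290*0.38*(T − (-25.6)) = 0
(51.6 + 1727.5 + 110.2) T = 51.6*212 + 1727.5*(-25.6) + 110.2*(-25.6)
T = -36106/1889.3 ≈ -19.11 °C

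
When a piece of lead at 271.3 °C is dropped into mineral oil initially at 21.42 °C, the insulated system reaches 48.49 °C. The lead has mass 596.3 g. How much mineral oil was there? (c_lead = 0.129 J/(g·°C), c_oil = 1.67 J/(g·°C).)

Energy conservation, ΣQ = 0:
596.3·0.129·(48.49 − 271.3) + m·1.67·(48.49 − 21.42) = 0
45.21 m = 17139
m = 17139/45.21 ≈ 379.1 g

m ≈ 379 g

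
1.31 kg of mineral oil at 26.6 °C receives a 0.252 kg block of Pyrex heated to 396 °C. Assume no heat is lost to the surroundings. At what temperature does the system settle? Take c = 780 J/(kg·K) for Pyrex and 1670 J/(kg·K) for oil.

T_f ≈ 57.1 °C

Taking heat into each body as positive, Σ m c ΔT = 0:
0.252×780×(T − 396) + 1.31×1670×(T − 26.6) = 0
196.56(T − 396) + 2187.7(T − 26.6) = 0
(196.56 + 2187.7) T = 196.56×396 + 2187.7×26.6
T = 136031 / 2384.3 = 57.1 °C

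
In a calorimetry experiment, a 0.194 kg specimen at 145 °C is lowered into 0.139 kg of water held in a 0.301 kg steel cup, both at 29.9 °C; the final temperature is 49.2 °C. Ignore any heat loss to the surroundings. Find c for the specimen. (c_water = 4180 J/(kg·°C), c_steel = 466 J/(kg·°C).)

c ≈ 749 J/(kg·°C)

Taking heat into each body as positive, Σ m c ΔT = 0:
0.194×c×(49.2 − 145) + 0.139×4180×(49.2 − 29.9) + 0.301×466×(49.2 − 29.9) = 0
-18.59 c = -13921
c = -13921/-18.59 ≈ 749 J/(kg·°C)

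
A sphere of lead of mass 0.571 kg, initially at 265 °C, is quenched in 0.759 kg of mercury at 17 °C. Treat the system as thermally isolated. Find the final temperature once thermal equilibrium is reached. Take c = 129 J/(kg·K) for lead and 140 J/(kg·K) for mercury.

T_f ≈ 118.5 °C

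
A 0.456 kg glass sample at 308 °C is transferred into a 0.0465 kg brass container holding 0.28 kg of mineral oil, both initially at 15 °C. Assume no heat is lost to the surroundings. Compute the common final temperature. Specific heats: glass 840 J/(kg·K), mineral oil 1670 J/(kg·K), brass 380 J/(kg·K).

Setting the total heat transfer to zero:
0.456·840·(T − 308) + 0.28·1670·(T − 15) + 0.0465·380·(T − 15) = 0
383.04(T − 308) + 467.6(T − 15) + 17.67(T − 15) = 0
868.31 T = 125255
T = 125255/868.31 ≈ 144.25 °C

T_f ≈ 144.3 °C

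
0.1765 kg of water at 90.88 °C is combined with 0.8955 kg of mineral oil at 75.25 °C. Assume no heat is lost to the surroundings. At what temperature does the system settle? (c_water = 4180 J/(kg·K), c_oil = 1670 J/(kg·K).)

T_f ≈ 80.4 °C

Heat gained plus heat lost sum to zero:
0.1765*4180*(T − 90.88) + 0.8955*1670*(T − 75.25) = 0
737.77(T − 90.88) + 1495.5(T − 75.25) = 0
2233.3 T = 179584
T = 179584 / 2233.3 = 80.4 °C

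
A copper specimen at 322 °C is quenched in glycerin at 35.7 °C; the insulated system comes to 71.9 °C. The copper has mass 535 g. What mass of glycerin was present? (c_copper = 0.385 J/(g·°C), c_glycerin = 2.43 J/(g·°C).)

m ≈ 586 g

|Q_copper| = |Q_glycerin|:
535×0.385×(322 − 71.9) = m×2.43×(71.9 − 35.7)
87.97 m = 51514  ⇒  m ≈ 585.6 g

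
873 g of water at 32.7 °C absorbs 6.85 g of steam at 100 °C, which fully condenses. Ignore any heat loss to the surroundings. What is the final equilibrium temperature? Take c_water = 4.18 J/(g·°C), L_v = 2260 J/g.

Let T be the final temperature. ΣQ_i = 0:
latent heat released on condensation: 6.85·2260 = 15481; condensed water 100 °C→T: 28.63(T − 100); water warms: 873·4.18·(T − 32.7) = 3649.1(T − 32.7)
3677.8 T = 15481 + 2863.3 + 119327 = 137671
T ≈ 37.43 °C, under the boiling point, so the assumption holds.

T_f ≈ 37.4 °C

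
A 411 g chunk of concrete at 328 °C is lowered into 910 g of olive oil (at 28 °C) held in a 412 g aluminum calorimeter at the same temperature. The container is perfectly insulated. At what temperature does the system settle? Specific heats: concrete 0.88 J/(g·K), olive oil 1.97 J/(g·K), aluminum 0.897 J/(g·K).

Heat gained plus heat lost sum to zero:
411·0.88·(T − 328) + 910·1.97·(T − 28) + 412·0.897·(T − 28) = 0
361.68(T − 328) + 1792.7(T − 28) + 369.56(T − 28) = 0
2523.9 T = 179174
T ≈ 70.99 °C

T_f ≈ 71.0 °C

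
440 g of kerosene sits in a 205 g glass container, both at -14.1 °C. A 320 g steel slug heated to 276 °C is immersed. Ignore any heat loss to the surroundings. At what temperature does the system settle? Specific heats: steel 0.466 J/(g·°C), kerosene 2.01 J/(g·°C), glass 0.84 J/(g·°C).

T_f ≈ 21.8 °C

Net heat exchanged in the isolated system is zero:
320·0.466·(T − 276) + 440·2.01·(T − (-14.1)) + 205·0.84·(T − (-14.1)) = 0
149.12(T − 276) + 884.4(T − (-14.1)) + 172.2(T − (-14.1)) = 0
1205.7 T = 26259
T ≈ 21.78 °C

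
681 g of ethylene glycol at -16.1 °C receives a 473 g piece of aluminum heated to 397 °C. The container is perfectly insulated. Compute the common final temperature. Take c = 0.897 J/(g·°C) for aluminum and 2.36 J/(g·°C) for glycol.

With ΣQ=0 the equilibrium temperature is the m·c-weighted mean:
T_f = (424.28*397 + 1607.2*(-16.1)) / (424.28 + 1607.2)
    = 142564 / 2031.4 ≈ 70.18 °C

T_f ≈ 70.2 °C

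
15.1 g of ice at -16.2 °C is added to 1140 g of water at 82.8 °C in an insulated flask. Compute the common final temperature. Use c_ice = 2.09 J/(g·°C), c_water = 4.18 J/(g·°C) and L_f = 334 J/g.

Let T be the final temperature. ΣQ_i = 0:
ice -16.2→0 °C: 15.1×2.09×16.2 = 511.26
  melt ice: 15.1×334 = 5043.4
  meltwater 0→T: 15.1×4.18×T = 63.12 T
  water: 4765.2(T − 82.8)
4828.3 T = 394559 − 5554.7 = 389004
T ≈ 80.57 °C — above 0 °C, consistent with complete melting.

T_f ≈ 80.6 °C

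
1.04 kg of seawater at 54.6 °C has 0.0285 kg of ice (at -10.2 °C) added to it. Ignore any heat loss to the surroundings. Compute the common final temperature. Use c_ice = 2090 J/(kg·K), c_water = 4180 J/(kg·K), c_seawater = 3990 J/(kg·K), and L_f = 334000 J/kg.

T_f ≈ 50.7 °C

Setting the total heat transfer to zero:
warm ice to 0 °C: 0.0285×2090×(0 − (-10.2)) = 607.56
  melt ice: 0.0285×334000 = 9519
  warm the meltwater: 119.13 T
  seawater: 4149.6(T − 54.6)
4268.7 T = 226568 − 10127 = 216442
T ≈ 50.70 °C. Since T > 0 °C, the all-ice-melts assumption holds.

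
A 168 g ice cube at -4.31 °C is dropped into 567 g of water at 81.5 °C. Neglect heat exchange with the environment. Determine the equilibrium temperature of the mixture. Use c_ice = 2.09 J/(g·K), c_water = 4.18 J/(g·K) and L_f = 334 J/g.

T_f ≈ 44.1 °C

Energy balance with sensible and latent terms:
ice -4.31→0 °C: 168·2.09·4.31 = 1513.3; melt ice: 168·334 = 56112; meltwater 0→T: 168·4.18·T = 702.24 T; water: 2370.1(T − 81.5)
3072.3 T = 193160 − 57625 = 135535
T ≈ 44.12 °C — above 0 °C, consistent with complete melting.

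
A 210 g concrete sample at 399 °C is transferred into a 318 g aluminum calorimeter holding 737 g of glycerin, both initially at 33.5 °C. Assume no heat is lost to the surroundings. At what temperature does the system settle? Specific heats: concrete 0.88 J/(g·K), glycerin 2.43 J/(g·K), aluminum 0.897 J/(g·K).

T_f ≈ 63.4 °C

Taking heat into each body as positive, Σ m c ΔT = 0:
210*0.88*(T − 399) + 737*2.43*(T − 33.5) + 318*0.897*(T − 33.5) = 0
(184.8 + 1790.9 + 285.25) T = 184.8*399 + 1790.9*33.5 + 285.25*33.5
T ≈ 63.37 °C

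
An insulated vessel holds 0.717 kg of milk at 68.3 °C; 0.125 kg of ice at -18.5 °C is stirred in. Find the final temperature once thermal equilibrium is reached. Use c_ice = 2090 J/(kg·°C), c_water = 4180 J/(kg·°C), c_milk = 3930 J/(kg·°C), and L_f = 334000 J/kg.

T_f ≈ 43.7 °C

Taking heat into each body as positive, Σ m c ΔT = 0:
ice -18.5→0 °C: 0.125×2090×18.5 = 4833.1
  fusion: m_ice L_f = 0.125×334000 = 41750
  meltwater 0→T: 0.125×4180×T = 522.5 T
  milk: 2817.8(T − 68.3)
3340.3 T = 192456 − 46583 = 145873
T ≈ 43.67 °C (positive, so assuming full melt was valid).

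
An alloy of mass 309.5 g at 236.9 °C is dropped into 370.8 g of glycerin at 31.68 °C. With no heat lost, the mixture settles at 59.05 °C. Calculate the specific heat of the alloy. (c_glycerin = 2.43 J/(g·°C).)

c ≈ 0.448 J/(g·°C)

m_s c (T_s − T_f) = m_glycerin c_glycerin (T_f − T_0):
309.5×c×(236.9 − 59.05) = 370.8×2.43×(59.05 − 31.68)
55045 c = 24662  ⇒  c ≈ 0.448 J/(g·°C)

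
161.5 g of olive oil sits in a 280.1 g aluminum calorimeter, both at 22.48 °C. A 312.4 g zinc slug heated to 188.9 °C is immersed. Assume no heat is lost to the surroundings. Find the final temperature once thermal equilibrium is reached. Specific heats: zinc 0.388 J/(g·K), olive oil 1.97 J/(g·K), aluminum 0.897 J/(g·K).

T_f ≈ 51.7 °C

Heat gained plus heat lost sum to zero:
312.4×0.388×(T − 188.9) + 161.5×1.97×(T − 22.48) + 280.1×0.897×(T − 22.48) = 0
121.21(T − 188.9) + 318.15(T − 22.48) + 251.25(T − 22.48) = 0
690.62 T = 35697
T ≈ 51.69 °C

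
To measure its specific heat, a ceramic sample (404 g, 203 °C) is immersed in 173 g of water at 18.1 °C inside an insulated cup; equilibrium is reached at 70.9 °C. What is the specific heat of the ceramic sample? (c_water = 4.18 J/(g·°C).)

c ≈ 0.715 J/(g·°C)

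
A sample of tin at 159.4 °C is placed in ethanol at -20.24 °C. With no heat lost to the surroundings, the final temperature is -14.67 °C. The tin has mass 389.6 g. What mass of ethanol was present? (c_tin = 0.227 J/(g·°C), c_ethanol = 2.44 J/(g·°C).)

m ≈ 1130 g

Heat gained plus heat lost sum to zero:
389.6×0.227×(-14.67 − 159.4) + m×2.44×(-14.67 − (-20.24)) = 0
13.59 m = 15395
m = 15395/13.59 ≈ 1133 g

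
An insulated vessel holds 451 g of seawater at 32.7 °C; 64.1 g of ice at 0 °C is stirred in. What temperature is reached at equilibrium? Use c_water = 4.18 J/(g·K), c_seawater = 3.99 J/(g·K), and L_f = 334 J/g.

T_f ≈ 18.1 °C

Taking heat into each body as positive, Σ m c ΔT = 0:
melt ice: 64.1×334 = 21409
  warm the meltwater: 267.94 T
  seawater cools: 451×3.99×(T − 32.7) = 1799.5(T − 32.7)
2067.4 T = 58843 − 21409 = 37434
T ≈ 18.11 °C — above 0 °C, consistent with complete melting.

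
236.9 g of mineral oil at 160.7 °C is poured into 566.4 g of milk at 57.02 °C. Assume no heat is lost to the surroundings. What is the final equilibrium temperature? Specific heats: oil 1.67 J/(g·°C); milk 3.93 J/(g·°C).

Energy conservation, ΣQ = 0:
236.9×1.67×(T − 160.7) + 566.4×3.93×(T − 57.02) = 0
2621.6 T = 190500
T ≈ 72.67 °C

T_f ≈ 72.7 °C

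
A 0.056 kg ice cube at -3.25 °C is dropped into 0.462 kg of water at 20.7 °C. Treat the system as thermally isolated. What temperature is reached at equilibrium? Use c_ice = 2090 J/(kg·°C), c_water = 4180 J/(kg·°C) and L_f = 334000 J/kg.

Conservation of energy gives ΣQ = 0:
warm ice to 0 °C: 0.056·2090·(0 − (-3.25)) = 380.38; latent heat to melt: 0.056·334000 = 18704; meltwater 0→T: 0.056·4180·T = 234.08 T; water: 1931.2(T − 20.7)
2165.2 T = 39975 − 19084 = 20891
T ≈ 9.65 °C — above 0 °C, consistent with complete melting.

T_f ≈ 9.6 °C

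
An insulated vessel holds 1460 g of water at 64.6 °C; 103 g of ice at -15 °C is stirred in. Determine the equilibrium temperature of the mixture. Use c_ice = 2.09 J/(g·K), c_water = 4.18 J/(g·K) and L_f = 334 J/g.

T_f ≈ 54.6 °C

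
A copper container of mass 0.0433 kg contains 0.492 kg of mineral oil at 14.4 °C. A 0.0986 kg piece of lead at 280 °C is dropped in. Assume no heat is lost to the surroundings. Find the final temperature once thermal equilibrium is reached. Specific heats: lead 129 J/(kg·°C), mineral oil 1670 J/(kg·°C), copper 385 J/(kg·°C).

T_f ≈ 18.4 °C

With ΣQ=0 the equilibrium temperature is the m·c-weighted mean:
T_f = (12.72×280 + 821.64×14.4 + 16.67×14.4) / (12.72 + 821.64 + 16.67)
    = 15633 / 851.03 ≈ 18.37 °C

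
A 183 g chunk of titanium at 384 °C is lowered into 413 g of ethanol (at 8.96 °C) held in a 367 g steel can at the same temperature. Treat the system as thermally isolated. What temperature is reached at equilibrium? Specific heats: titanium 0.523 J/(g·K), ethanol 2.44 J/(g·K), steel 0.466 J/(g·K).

Heat gained plus heat lost sum to zero:
183·0.523·(T − 384) + 413·2.44·(T − 8.96) + 367·0.466·(T − 8.96) = 0
1274.5 T = 47314
T ≈ 37.12 °C

T_f ≈ 37.1 °C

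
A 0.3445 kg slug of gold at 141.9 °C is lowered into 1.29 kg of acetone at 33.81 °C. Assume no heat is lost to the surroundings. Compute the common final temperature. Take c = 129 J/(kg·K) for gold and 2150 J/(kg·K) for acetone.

T_f ≈ 35.5 °C

Energy conservation, ΣQ = 0:
0.3445×129×(T − 141.9) + 1.29×2150×(T − 33.81) = 0
44.44(T − 141.9) + 2773.5(T − 33.81) = 0
(44.44 + 2773.5) T = 44.44×141.9 + 2773.5×33.81
T ≈ 35.51 °C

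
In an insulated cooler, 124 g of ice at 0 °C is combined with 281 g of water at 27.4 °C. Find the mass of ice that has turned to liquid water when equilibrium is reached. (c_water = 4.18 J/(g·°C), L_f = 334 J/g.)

Heat available from the water dropping to 0 °C: 281·4.18·27.4 = 32183 J.
Melting all 124 g of ice would need 124·334 = 41416 J.
32183 J < 41416 J, so only part of the ice melts and the system sits at 0 °C.
Mass melted = 32183/334 ≈ 96.36 g.

m_melted ≈ 96.4 g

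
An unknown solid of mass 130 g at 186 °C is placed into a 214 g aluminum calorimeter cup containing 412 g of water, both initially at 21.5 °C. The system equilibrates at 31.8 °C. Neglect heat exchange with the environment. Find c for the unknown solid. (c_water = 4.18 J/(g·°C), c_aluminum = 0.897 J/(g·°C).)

c ≈ 0.984 J/(g·°C)

Setting the total heat transfer to zero:
130×c×(31.8 − 186) + 412×4.18×(31.8 − 21.5) + 214×0.897×(31.8 − 21.5) = 0
-20046 c = -19715
c = -19715/-20046 ≈ 0.9835 J/(g·°C)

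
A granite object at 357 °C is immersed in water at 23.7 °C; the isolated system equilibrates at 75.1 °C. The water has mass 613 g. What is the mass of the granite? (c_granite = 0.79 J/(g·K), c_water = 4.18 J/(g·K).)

Setting the total heat transfer to zero:
m×0.79×(75.1 − 357) + 613×4.18×(75.1 − 23.7) = 0
-222.7 m = -131704
m = -131704/-222.7 ≈ 591.4 g

m ≈ 591 g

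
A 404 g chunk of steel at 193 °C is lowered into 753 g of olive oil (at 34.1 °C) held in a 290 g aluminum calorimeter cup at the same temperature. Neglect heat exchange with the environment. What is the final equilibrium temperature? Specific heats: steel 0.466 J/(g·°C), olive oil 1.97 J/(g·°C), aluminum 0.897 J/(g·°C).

T_f ≈ 49.6 °C

Taking heat into each body as positive, Σ m c ΔT = 0:
404*0.466*(T − 193) + 753*1.97*(T − 34.1) + 290*0.897*(T − 34.1) = 0
188.26(T − 193) + 1483.4(T − 34.1) + 260.13(T − 34.1) = 0
1931.8 T = 95790
T = 95790/1931.8 ≈ 49.59 °C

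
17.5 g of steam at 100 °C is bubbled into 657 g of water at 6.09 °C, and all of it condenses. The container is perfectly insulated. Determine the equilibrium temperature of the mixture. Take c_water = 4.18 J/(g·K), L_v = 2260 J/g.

T_f ≈ 22.6 °C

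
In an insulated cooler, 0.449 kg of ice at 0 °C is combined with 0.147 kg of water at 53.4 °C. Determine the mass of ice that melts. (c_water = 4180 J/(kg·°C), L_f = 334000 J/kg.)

m_melted ≈ 0.0982 kg

Water can give up m c ΔT = 0.147×4180×53.4 = 32812 J before reaching 0 °C.
Melting all 0.449 kg of ice would need 0.449×334000 = 149966 J.
32812 J < 149966 J, so only part of the ice melts and the system sits at 0 °C.
m_melt = 32812 / L_f = 0.09824 kg.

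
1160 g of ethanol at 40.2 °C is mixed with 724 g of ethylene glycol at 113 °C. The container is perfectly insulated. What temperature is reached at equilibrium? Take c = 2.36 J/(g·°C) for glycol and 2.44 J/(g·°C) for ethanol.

Let T be the final temperature. ΣQ_i = 0:
724·2.36·(T − 113) + 1160·2.44·(T − 40.2) = 0
4539 T = 306858
T = 306858 / 4539 = 67.6 °C

T_f ≈ 67.6 °C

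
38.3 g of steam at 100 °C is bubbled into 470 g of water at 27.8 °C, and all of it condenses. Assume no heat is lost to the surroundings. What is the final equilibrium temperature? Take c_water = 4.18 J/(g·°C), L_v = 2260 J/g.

T_f ≈ 74.0 °C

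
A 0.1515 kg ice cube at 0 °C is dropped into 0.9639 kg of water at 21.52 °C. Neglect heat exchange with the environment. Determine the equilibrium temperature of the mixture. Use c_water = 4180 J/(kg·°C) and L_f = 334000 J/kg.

T_f ≈ 7.7 °C

Sum of m c ΔT and latent-heat terms is zero:
fusion: m_ice L_f = 0.1515×334000 = 50601; warm the meltwater: 633.27 T; water cools: 0.9639×4180×(T − 21.52) = 4029.1(T − 21.52)
4662.4 T = 86706 − 50601 = 36105
T ≈ 7.74 °C — above 0 °C, consistent with complete melting.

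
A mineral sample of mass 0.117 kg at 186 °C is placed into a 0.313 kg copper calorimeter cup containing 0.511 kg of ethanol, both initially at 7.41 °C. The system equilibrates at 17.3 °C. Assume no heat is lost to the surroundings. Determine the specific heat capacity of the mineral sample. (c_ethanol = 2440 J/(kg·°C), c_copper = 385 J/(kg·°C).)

Taking heat into each body as positive, Σ m c ΔT = 0:
0.117·c·(17.3 − 186) + 0.511·2440·(17.3 − 7.41) + 0.313·385·(17.3 − 7.41) = 0
-19.74 c = -13523
c = -13523/-19.74 ≈ 685.1 J/(kg·°C)

c ≈ 685 J/(kg·°C)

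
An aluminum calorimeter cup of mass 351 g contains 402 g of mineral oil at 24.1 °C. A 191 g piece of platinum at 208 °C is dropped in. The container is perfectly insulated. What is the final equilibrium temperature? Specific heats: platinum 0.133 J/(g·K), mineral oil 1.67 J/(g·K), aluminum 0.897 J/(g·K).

T_f ≈ 28.7 °C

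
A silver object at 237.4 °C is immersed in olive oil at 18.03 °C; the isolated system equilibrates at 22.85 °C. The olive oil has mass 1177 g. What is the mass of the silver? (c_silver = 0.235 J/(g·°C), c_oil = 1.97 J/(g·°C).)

Setting the total heat transfer to zero:
m·0.235·(22.85 − 237.4) + 1177·1.97·(22.85 − 18.03) = 0
-50.42 m = -11176
m = -11176/-50.42 ≈ 221.7 g

m ≈ 222 g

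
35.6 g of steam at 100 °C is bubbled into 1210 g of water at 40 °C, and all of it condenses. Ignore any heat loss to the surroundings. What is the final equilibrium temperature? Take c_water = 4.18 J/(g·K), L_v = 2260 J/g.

Taking heat into each body as positive, Σ m c ΔT = 0:
condense steam: −35.6·2260 = −80456; condensed water 100 °C→T: 148.81(T − 100); water warms: 1210·4.18·(T − 40) = 5057.8(T − 40)
5206.6 T = 80456 + 14881 + 202312 = 297649
T ≈ 57.17 °C — below 100 °C, confirming all the steam condensed.

T_f ≈ 57.2 °C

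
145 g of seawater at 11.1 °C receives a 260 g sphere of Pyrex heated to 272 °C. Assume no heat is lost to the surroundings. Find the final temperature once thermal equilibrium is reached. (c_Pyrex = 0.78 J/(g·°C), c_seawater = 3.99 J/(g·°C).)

T_f ≈ 78.8 °C

Net heat exchanged in the isolated system is zero:
260·0.78·(T − 272) + 145·3.99·(T − 11.1) = 0
202.8(T − 272) + 578.55(T − 11.1) = 0
781.35 T = 61584
T ≈ 78.82 °C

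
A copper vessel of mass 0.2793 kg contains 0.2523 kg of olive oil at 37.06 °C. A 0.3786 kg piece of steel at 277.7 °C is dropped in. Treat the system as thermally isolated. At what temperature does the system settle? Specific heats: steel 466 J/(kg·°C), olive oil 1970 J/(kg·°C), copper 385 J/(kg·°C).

T_f ≈ 91.4 °C

T_f = Σ m_i c_i T_i / Σ m_i c_i:
T_f = (176.43×277.7 + 497.03×37.06 + 107.53×37.06) / (176.43 + 497.03 + 107.53)
    = 71399 / 780.99 ≈ 91.42 °C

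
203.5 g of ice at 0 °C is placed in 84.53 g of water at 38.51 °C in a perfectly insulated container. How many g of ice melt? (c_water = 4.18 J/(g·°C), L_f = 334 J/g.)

m_melted ≈ 40.7 g

Heat available from the water dropping to 0 °C: 84.53·4.18·38.51 = 13607 J.
Fully melting the ice requires m_ice L_f = 203.5·334 = 67969 J.
That's not enough to melt it all — equilibrium is at 0 °C with ice remaining.
m_melted·334 = 13607  ⇒  m_melted ≈ 40.74 g.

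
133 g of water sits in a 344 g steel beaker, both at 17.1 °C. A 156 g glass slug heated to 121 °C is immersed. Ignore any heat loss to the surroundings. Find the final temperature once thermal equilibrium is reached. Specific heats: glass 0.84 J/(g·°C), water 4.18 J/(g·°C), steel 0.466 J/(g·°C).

Setting the total heat transfer to zero:
156×0.84×(T − 121) + 133×4.18×(T − 17.1) + 344×0.466×(T − 17.1) = 0
847.28 T = 28104
T = 28104 / 847.28 = 33.2 °C

T_f ≈ 33.2 °C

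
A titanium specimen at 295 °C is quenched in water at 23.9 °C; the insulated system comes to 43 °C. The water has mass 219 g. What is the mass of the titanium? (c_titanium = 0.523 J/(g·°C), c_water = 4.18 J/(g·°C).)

|Q_titanium| = |Q_water|:
m·0.523·(295 − 43) = 219·4.18·(43 − 23.9)
131.8 m = 17485  ⇒  m ≈ 132.7 g

m ≈ 133 g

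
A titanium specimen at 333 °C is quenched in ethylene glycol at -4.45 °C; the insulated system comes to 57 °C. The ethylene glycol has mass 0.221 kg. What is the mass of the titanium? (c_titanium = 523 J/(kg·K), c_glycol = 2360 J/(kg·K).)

Heat gained plus heat lost sum to zero:
m×523×(57 − 333) + 0.221×2360×(57 − (-4.45)) = 0
-144348 m = -32050
m = -32050/-144348 ≈ 0.222 kg

m ≈ 0.222 kg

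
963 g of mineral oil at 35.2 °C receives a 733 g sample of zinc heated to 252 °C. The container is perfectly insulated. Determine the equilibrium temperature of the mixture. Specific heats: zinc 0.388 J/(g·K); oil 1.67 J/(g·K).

Heat lost by the zinc equals heat gained by the oil:
733×0.388×(252 − T) = 963×1.67×(T − 35.2)
284.4(252 − T) = 1608.2(T − 35.2)
1892.6 T = 128279  ⇒  T ≈ 67.78 °C

T_f ≈ 67.8 °C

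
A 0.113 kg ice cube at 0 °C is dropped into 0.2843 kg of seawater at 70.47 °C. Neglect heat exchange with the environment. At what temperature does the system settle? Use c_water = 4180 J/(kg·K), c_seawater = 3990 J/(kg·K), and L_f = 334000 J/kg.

Conservation of energy gives ΣQ = 0:
fusion: m_ice L_f = 0.113×334000 = 37742
  meltwater 0→T: 0.113×4180×T = 472.34 T
  seawater cools: 0.2843×3990×(T − 70.47) = 1134.4(T − 70.47)
1606.7 T = 79938 − 37742 = 42196
T ≈ 26.26 °C (positive, so assuming full melt was valid).

T_f ≈ 26.3 °C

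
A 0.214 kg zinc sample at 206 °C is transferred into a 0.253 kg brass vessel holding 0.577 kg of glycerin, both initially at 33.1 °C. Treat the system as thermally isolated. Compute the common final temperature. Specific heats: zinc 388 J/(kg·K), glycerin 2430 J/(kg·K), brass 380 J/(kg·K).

T_f ≈ 42.2 °C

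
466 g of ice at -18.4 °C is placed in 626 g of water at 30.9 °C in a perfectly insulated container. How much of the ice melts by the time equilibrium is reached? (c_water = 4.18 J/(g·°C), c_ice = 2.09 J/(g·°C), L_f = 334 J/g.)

Cooling the water to 0 °C releases 626×4.18×30.9 = 80855 J.
Of that, 466×2.09×18.4 = 17920 J goes to bring the ice to 0 °C, leaving 62935 J.
Melting all 466 g of ice would need 466×334 = 155644 J.
62935 J < 155644 J, so only part of the ice melts and the system sits at 0 °C.
Mass melted = 62935/334 ≈ 188.4 g.

m_melted ≈ 188 g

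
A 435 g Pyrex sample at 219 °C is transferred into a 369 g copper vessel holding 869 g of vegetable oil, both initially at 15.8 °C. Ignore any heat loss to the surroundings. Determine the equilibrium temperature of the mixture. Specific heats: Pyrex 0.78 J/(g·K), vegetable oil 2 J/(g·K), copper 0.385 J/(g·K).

T_f ≈ 46.9 °C

Heat gained plus heat lost sum to zero:
435*0.78*(T − 219) + 869*2*(T − 15.8) + 369*0.385*(T − 15.8) = 0
2219.4 T = 104012
T = 104012 / 2219.4 = 46.9 °C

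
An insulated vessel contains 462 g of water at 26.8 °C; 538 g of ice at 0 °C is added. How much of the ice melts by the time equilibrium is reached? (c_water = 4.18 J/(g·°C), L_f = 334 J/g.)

m_melted ≈ 155 g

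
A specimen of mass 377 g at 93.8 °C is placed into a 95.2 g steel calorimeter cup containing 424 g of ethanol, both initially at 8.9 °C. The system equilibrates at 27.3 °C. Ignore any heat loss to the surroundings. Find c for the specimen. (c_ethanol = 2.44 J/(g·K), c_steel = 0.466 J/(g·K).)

c ≈ 0.792 J/(g·K)

Setting the total heat transfer to zero:
377·c·(27.3 − 93.8) + 424·2.44·(27.3 − 8.9) + 95.2·0.466·(27.3 − 8.9) = 0
-25070 c = -19852
c = -19852/-25070 ≈ 0.7919 J/(g·K)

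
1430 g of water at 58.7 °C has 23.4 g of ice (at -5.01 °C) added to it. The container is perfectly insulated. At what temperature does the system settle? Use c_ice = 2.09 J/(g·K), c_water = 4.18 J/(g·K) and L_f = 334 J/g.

Heat gained plus heat lost sum to zero:
ice -5.01→0 °C: 23.4·2.09·5.01 = 245.02
  latent heat to melt: 23.4·334 = 7815.6
  meltwater 0→T: 23.4·4.18·T = 97.81 T
  water: 5977.4(T − 58.7)
6075.2 T = 350873 − 8060.6 = 342813
T ≈ 56.43 °C. Since T > 0 °C, the all-ice-melts assumption holds.

T_f ≈ 56.4 °C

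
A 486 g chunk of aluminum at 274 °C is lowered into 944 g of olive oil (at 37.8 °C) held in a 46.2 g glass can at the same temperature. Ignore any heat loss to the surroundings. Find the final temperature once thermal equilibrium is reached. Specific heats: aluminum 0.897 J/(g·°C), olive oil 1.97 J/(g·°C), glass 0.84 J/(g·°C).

Conservation of energy gives ΣQ = 0:
486·0.897·(T − 274) + 944·1.97·(T − 37.8) + 46.2·0.84·(T − 37.8) = 0
2334.4 T = 191211
T = 191211 / 2334.4 = 81.9 °C

T_f ≈ 81.9 °C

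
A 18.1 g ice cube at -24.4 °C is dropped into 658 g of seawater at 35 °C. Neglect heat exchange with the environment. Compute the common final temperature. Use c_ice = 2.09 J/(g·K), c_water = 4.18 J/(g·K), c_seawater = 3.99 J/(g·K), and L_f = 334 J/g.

Sum of m c ΔT and latent-heat terms is zero:
warm ice to 0 °C: 18.1×2.09×(0 − (-24.4)) = 923.03
  latent heat to melt: 18.1×334 = 6045.4
  meltwater 0→T: 18.1×4.18×T = 75.66 T
  seawater: 2625.4(T − 35)
2701.1 T = 91890 − 6968.4 = 84921
T ≈ 31.44 °C — above 0 °C, consistent with complete melting.

T_f ≈ 31.4 °C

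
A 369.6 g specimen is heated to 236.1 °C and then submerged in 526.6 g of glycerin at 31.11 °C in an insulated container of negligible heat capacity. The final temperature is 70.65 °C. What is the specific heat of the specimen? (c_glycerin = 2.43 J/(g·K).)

Energy conservation, ΣQ = 0:
369.6×c×(70.65 − 236.1) + 526.6×2.43×(70.65 − 31.11) = 0
-61150 c = -50597
c = -50597/-61150 ≈ 0.8274 J/(g·K)

c ≈ 0.827 J/(g·K)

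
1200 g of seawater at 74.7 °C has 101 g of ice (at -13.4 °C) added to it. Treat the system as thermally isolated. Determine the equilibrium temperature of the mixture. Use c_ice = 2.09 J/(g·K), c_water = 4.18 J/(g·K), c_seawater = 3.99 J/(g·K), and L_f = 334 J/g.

T_f ≈ 61.6 °C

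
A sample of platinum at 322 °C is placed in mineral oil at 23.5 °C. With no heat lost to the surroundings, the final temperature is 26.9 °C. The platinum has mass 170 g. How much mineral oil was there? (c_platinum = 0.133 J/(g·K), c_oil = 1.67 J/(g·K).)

Setting the total heat transfer to zero:
170·0.133·(26.9 − 322) + m·1.67·(26.9 − 23.5) = 0
5.678 m = 6672.2
m = 6672.2/5.678 ≈ 1175 g

m ≈ 1180 g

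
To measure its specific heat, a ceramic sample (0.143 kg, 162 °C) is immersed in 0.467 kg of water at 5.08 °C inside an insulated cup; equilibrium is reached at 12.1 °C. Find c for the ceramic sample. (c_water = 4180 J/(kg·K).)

c ≈ 639 J/(kg·K)

m_s c (T_s − T_f) = m_water c_water (T_f − T_0):
0.143·c·(162 − 12.1) = 0.467·4180·(12.1 − 5.08)
21.44 c = 13703  ⇒  c ≈ 639.3 J/(kg·K)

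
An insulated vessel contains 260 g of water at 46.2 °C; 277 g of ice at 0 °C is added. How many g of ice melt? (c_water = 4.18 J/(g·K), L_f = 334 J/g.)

m_melted ≈ 150 g

Cooling the water to 0 °C releases 260·4.18·46.2 = 50210 J.
To melt every bit of ice: 277·334 = 92518 J.
That's not enough to melt it all — equilibrium is at 0 °C with ice remaining.
Mass melted = 50210/334 ≈ 150.3 g.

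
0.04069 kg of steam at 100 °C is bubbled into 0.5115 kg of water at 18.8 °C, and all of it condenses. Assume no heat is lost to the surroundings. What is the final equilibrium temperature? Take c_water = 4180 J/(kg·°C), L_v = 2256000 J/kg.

Setting the total heat transfer to zero:
latent heat released on condensation: 0.04069·2256000 = 91797; condensate cools 100→T: 0.04069·4180·(T − 100) = 170.08(T − 100); water warms: 0.5115·4180·(T − 18.8) = 2138.1(T − 18.8)
2308.2 T = 91797 + 17008 + 40196 = 149001
T ≈ 64.55 °C, under the boiling point, so the assumption holds.

T_f ≈ 64.6 °C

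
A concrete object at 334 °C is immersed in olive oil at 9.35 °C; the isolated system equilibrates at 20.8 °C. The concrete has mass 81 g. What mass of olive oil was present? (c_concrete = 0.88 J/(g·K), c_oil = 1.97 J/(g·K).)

m ≈ 990 g

Heat lost by the concrete = heat gained by the oil:
81·0.88·(334 − 20.8) = m·1.97·(20.8 − 9.35)
22.56 m = 22325  ⇒  m ≈ 989.7 g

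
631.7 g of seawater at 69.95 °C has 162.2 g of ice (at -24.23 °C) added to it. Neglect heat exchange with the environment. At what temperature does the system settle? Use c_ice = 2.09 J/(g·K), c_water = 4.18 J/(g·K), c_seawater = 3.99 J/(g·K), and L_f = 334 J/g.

T_f ≈ 35.6 °C

Setting the total heat transfer to zero:
ice -24.23→0 °C: 162.2×2.09×24.23 = 8213.9; fusion: m_ice L_f = 162.2×334 = 54175; meltwater 0→T: 162.2×4.18×T = 678 T; seawater cools: 631.7×3.99×(T − 69.95) = 2520.5(T − 69.95)
3198.5 T = 176308 − 62389 = 113919
T ≈ 35.62 °C. Since T > 0 °C, the all-ice-melts assumption holds.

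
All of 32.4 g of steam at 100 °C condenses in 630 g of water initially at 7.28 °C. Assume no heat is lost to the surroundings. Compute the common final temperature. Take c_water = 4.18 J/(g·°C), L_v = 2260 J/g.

T_f ≈ 38.3 °C

Heat gained plus heat lost sum to zero:
condense steam: −32.4·2260 = −73224
  condensate cools 100→T: 32.4·4.18·(T − 100) = 135.43(T − 100)
  water warms: 630·4.18·(T − 7.28) = 2633.4(T − 7.28)
2768.8 T = 73224 + 13543 + 19171 = 105938
T ≈ 38.26 °C — below 100 °C, confirming all the steam condensed.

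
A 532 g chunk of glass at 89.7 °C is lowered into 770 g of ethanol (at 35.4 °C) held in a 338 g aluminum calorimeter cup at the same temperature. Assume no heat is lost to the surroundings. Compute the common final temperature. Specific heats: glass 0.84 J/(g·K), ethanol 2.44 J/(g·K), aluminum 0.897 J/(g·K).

T_f ≈ 44.6 °C

With ΣQ=0 the equilibrium temperature is the m·c-weighted mean:
T_f = (446.88×89.7 + 1878.8×35.4 + 303.19×35.4) / (446.88 + 1878.8 + 303.19)
    = 117327 / 2628.9 ≈ 44.63 °C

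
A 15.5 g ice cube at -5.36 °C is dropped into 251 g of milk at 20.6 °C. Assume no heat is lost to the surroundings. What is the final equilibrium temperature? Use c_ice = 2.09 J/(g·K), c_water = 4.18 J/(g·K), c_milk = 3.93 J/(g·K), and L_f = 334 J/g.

T_f ≈ 14.2 °C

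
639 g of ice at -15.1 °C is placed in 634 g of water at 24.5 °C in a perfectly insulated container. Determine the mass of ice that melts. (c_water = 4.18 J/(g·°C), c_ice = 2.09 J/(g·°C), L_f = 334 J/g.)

m_melted ≈ 134 g

Water can give up m c ΔT = 634·4.18·24.5 = 64928 J before reaching 0 °C.
Warming the ice to 0 °C takes 639·2.09·15.1 = 20166 J, leaving 44762 J for melting.
To melt every bit of ice: 639·334 = 213426 J.
That's not enough to melt it all — equilibrium is at 0 °C with ice remaining.
Mass melted = 44762/334 ≈ 134 g.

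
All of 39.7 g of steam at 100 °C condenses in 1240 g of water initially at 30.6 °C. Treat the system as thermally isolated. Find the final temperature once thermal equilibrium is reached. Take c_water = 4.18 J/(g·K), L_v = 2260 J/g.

T_f ≈ 49.5 °C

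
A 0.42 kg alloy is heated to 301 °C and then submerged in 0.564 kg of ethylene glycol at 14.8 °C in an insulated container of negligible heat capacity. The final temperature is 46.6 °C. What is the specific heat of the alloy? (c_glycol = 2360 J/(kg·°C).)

Taking heat into each body as positive, Σ m c ΔT = 0:
0.42·c·(46.6 − 301) + 0.564·2360·(46.6 − 14.8) = 0
-106.85 c = -42327
c = -42327/-106.85 ≈ 396.1 J/(kg·°C)

c ≈ 396 J/(kg·°C)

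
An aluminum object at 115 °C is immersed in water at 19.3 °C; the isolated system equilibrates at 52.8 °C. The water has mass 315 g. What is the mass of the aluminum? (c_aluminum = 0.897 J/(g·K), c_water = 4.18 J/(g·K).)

m ≈ 791 g

Energy conservation, ΣQ = 0:
m·0.897·(52.8 − 115) + 315·4.18·(52.8 − 19.3) = 0
-55.79 m = -44109
m = -44109/-55.79 ≈ 790.6 g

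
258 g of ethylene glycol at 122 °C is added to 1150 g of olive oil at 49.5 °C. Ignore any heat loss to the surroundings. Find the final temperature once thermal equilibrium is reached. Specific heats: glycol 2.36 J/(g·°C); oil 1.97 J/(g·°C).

T_f ≈ 64.9 °C

|Q_glycol| = |Q_oil|:
258×2.36×(122 − T) = 1150×1.97×(T − 49.5)
608.88(122 − T) = 2265.5(T − 49.5)
2874.4 T = 186426  ⇒  T ≈ 64.86 °C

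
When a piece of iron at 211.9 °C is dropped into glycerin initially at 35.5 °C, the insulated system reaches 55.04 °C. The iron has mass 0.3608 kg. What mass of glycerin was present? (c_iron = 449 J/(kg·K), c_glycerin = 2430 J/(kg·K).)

|Q_iron| = |Q_glycerin|:
0.3608×449×(211.9 − 55.04) = m×2430×(55.04 − 35.5)
47482 m = 25411  ⇒  m ≈ 0.5352 kg

m ≈ 0.535 kg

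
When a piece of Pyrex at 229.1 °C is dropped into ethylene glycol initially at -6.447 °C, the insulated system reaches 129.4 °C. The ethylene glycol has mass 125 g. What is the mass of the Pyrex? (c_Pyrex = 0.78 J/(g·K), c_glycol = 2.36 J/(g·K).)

|Q_Pyrex| = |Q_glycol|:
m·0.78·(229.1 − 129.4) = 125·2.36·(129.4 − (-6.447))
77.77 m = 40075  ⇒  m ≈ 515.3 g

m ≈ 515 g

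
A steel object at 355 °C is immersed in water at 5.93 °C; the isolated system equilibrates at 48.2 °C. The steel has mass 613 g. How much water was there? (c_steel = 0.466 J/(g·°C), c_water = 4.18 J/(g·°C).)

m ≈ 496 g

Heat lost by the steel = heat gained by the water:
613×0.466×(355 − 48.2) = m×4.18×(48.2 − 5.93)
176.69 m = 87640  ⇒  m ≈ 496 g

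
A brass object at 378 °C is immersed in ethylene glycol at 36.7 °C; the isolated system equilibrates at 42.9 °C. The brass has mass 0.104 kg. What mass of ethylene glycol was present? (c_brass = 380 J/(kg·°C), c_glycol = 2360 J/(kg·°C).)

m ≈ 0.905 kg

|Q_brass| = |Q_glycol|:
0.104·380·(378 − 42.9) = m·2360·(42.9 − 36.7)
14632 m = 13243  ⇒  m ≈ 0.9051 kg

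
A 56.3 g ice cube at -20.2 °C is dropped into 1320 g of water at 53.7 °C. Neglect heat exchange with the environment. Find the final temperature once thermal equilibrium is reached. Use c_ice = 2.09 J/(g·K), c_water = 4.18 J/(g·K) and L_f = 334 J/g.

T_f ≈ 47.8 °C

Setting the total heat transfer to zero:
ice -20.2→0 °C: 56.3·2.09·20.2 = 2376.9; latent heat to melt: 56.3·334 = 18804; meltwater 0→T: 56.3·4.18·T = 235.33 T; water cools: 1320·4.18·(T − 53.7) = 5517.6(T − 53.7)
5752.9 T = 296295 − 21181 = 275114
T ≈ 47.82 °C. Since T > 0 °C, the all-ice-melts assumption holds.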